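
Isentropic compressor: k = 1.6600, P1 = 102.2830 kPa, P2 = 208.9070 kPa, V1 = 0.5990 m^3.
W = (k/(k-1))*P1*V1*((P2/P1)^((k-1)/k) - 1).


(k-1)/k = 0.3976
(P2/P1)^exp = 1.3283
W = 2.5152 * 102.2830 * 0.5990 * (1.3283 - 1) = 50.5978 kJ

50.5978 kJ


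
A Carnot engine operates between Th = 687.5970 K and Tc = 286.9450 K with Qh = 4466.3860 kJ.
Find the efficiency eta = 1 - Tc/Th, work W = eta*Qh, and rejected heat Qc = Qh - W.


eta = 1 - 286.9450/687.5970 = 0.5827
W = 0.5827 * 4466.3860 = 2602.4932 kJ
Qc = 4466.3860 - 2602.4932 = 1863.8928 kJ

eta = 58.2684%, W = 2602.4932 kJ, Qc = 1863.8928 kJ


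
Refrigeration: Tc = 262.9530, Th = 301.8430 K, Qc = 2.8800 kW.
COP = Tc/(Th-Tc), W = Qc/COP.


COP = 262.9530 / 38.8900 = 6.7615
W = 2.8800 / 6.7615 = 0.4259 kW

COP = 6.7615, W = 0.4259 kW


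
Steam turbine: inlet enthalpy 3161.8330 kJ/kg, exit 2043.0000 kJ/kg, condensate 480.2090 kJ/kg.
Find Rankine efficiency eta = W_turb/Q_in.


W = 1118.8330 kJ/kg
Q_in = 2681.6240 kJ/kg
eta = 0.4172 = 41.7222%

eta = 41.7222%


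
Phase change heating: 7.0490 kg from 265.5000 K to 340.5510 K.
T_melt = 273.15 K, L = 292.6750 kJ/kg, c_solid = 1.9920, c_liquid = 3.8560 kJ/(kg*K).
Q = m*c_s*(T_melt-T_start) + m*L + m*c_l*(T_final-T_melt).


Q1 (sensible, solid) = 7.0490 * 1.9920 * 7.6500 = 107.4183 kJ
Q2 (latent) = 7.0490 * 292.6750 = 2063.0661 kJ
Q3 (sensible, liquid) = 7.0490 * 3.8560 * 67.4010 = 1832.0228 kJ
Q_total = 4002.5072 kJ

4002.5072 kJ


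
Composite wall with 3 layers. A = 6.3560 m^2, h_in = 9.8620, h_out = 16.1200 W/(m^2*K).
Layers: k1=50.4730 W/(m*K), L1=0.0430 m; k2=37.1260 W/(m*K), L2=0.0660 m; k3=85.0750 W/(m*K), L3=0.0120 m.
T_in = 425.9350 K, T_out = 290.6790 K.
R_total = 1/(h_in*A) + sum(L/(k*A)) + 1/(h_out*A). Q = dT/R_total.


R_conv_in = 1/(9.8620*6.3560) = 0.0160
R_1 = 0.0430/(50.4730*6.3560) = 0.0001
R_2 = 0.0660/(37.1260*6.3560) = 0.0003
R_3 = 0.0120/(85.0750*6.3560) = 2.2192e-05
R_conv_out = 1/(16.1200*6.3560) = 0.0098
R_total = 0.0261 K/W
Q = 135.2560 / 0.0261 = 5172.4576 W

R_total = 0.0261 K/W, Q = 5172.4576 W


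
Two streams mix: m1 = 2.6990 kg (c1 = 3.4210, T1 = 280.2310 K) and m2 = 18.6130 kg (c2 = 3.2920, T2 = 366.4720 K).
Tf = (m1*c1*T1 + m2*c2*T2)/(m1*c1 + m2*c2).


num = 25042.6549
den = 70.5073
Tf = 355.1783 K

355.1783 K


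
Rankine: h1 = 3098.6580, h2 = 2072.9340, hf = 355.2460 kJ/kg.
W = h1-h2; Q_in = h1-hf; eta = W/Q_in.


W = 1025.7240 kJ/kg
Q_in = 2743.4120 kJ/kg
eta = 0.3739 = 37.3886%

eta = 37.3886%


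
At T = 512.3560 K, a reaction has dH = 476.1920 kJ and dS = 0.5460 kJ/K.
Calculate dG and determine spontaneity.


T*dS = 512.3560 * 0.5460 = 279.7464 kJ
dG = 476.1920 - 279.7464 = 196.4456 kJ (non-spontaneous)

dG = 196.4456 kJ, non-spontaneous


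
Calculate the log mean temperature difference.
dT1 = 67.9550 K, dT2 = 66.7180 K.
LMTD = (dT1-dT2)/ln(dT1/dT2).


dT1/dT2 = 1.0185
ln(dT1/dT2) = 0.0184
LMTD = 1.2370 / 0.0184 = 67.3346 K

67.3346 K


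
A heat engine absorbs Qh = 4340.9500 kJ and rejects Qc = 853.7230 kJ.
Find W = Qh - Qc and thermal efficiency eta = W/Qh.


W = 4340.9500 - 853.7230 = 3487.2270 kJ
eta = 3487.2270 / 4340.9500 = 0.8033 = 80.3333%

W = 3487.2270 kJ, eta = 80.3333%


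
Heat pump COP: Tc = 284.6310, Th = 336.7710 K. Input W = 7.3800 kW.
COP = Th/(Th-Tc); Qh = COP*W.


COP = 336.7710 / 52.1400 = 6.4590
Qh = 6.4590 * 7.3800 = 47.6672 kW

COP = 6.4590, Qh = 47.6672 kW


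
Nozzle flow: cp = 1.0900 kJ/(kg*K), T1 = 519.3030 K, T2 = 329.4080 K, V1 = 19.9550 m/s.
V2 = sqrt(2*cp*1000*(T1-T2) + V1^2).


dT = 189.8950 K
2*cp*1000*dT = 413971.1000
V1^2 = 398.2020
V2 = sqrt(414369.3020) = 643.7152 m/s

643.7152 m/s


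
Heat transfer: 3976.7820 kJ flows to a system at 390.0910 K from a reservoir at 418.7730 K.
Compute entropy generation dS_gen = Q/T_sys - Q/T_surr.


dS_sys = 3976.7820/390.0910 = 10.1945 kJ/K
dS_surr = -3976.7820/418.7730 = -9.4963 kJ/K
dS_gen = 10.1945 - 9.4963 = 0.6982 kJ/K (irreversible)

dS_gen = 0.6982 kJ/K, irreversible


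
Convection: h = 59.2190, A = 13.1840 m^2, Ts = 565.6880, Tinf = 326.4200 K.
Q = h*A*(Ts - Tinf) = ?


dT = 239.2680 K
Q = 59.2190 * 13.1840 * 239.2680 = 186806.8869 W

186806.8869 W


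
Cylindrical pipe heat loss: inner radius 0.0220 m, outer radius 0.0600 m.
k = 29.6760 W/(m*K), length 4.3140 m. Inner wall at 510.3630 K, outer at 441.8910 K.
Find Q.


dT = 68.4720 K
ln(ro/ri) = 1.0033
Q = 2*pi*29.6760*4.3140*68.4720 / 1.0033 = 54896.7533 W

54896.7533 W


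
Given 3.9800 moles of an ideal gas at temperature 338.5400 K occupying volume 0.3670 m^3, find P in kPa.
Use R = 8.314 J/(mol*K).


P = nRT/V = 3.9800 * 8.314 * 338.5400 / 0.3670
= 11202.1938 / 0.3670 = 30523.6889 Pa = 30.5237 kPa

30.5237 kPa


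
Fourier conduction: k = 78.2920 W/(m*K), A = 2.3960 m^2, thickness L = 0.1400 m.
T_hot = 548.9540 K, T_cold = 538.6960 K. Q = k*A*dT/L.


dT = 10.2580 K
Q = 78.2920 * 2.3960 * 10.2580 / 0.1400 = 13744.8138 W

13744.8138 W


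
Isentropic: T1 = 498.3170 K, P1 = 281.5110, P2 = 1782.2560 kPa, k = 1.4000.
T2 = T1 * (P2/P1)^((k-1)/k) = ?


(k-1)/k = 0.2857
(P2/P1)^exp = 1.6943
T2 = 498.3170 * 1.6943 = 844.3033 K

844.3033 K


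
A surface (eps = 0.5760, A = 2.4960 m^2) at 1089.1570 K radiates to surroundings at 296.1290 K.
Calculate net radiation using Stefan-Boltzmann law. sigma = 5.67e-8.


T^4 = 1.4072e+12
Tsurr^4 = 7.6900e+09
Q = 0.5760 * 5.67e-8 * 2.4960 * 1.3995e+12 = 114085.9856 W

114085.9856 W


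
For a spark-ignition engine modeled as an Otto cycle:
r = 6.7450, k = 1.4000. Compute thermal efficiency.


r^(k-1) = 2.1458
eta = 1 - 1/2.1458 = 0.5340 = 53.3977%

53.3977%


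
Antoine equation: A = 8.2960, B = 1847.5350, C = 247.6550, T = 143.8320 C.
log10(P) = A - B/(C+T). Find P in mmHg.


C+T = 391.4870
B/(C+T) = 4.7193
log10(P) = 8.2960 - 4.7193 = 3.5767
P = 10^3.5767 = 3773.3277 mmHg

3773.3277 mmHg


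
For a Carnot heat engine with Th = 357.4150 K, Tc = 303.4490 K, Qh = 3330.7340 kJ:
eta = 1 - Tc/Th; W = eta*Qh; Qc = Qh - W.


eta = 1 - 303.4490/357.4150 = 0.1510
W = 0.1510 * 3330.7340 = 502.9067 kJ
Qc = 3330.7340 - 502.9067 = 2827.8273 kJ

eta = 15.0990%, W = 502.9067 kJ, Qc = 2827.8273 kJ


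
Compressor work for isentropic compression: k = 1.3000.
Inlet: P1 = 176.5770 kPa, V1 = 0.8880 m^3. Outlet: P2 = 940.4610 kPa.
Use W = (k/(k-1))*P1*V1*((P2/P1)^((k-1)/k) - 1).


(k-1)/k = 0.2308
(P2/P1)^exp = 1.4711
W = 4.3333 * 176.5770 * 0.8880 * (1.4711 - 1) = 320.0748 kJ

320.0748 kJ


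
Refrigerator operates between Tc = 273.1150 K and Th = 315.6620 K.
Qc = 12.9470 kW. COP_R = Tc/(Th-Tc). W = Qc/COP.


COP = 273.1150 / 42.5470 = 6.4191
W = 12.9470 / 6.4191 = 2.0169 kW

COP = 6.4191, W = 2.0169 kW


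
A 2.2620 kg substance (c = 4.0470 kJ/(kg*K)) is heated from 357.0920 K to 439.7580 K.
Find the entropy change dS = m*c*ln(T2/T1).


T2/T1 = 1.2315
ln(T2/T1) = 0.2082
dS = 2.2620 * 4.0470 * 0.2082 = 1.9062 kJ/K

1.9062 kJ/K


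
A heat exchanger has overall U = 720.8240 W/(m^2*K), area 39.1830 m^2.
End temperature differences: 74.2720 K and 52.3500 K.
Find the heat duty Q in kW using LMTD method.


LMTD = 62.6733 K
Q = 720.8240 * 39.1830 * 62.6733 = 1770147.7765 W = 1770.1478 kW

1770.1478 kW


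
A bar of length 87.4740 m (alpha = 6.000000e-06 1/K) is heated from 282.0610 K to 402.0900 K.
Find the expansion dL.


dT = 120.0290 K
dL = 6.000000e-06 * 87.4740 * 120.0290 = 0.062997 m
L_final = 87.536997 m

dL = 0.062997 m


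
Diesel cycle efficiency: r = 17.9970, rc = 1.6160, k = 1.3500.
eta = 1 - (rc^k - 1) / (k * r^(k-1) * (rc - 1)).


r^(k-1) = 2.7499
rc^k = 1.9116
eta = 0.6014 = 60.1372%

60.1372%


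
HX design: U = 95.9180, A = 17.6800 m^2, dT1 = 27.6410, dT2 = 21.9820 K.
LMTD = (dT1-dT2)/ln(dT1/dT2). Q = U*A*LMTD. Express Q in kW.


LMTD = 24.7036 K
Q = 95.9180 * 17.6800 * 24.7036 = 41893.0540 W = 41.8931 kW

41.8931 kW


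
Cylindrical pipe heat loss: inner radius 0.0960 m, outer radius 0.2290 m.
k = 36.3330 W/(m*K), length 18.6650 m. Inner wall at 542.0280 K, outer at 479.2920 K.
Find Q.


dT = 62.7360 K
ln(ro/ri) = 0.8694
Q = 2*pi*36.3330*18.6650*62.7360 / 0.8694 = 307481.7842 W

307481.7842 W


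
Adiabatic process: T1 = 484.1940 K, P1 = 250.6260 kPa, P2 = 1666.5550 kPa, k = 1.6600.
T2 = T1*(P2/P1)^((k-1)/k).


(k-1)/k = 0.3976
(P2/P1)^exp = 2.1239
T2 = 484.1940 * 2.1239 = 1028.3813 K

1028.3813 K


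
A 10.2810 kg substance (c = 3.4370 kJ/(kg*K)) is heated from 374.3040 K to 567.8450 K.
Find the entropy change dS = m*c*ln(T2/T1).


T2/T1 = 1.5171
ln(T2/T1) = 0.4168
dS = 10.2810 * 3.4370 * 0.4168 = 14.7273 kJ/K

14.7273 kJ/K


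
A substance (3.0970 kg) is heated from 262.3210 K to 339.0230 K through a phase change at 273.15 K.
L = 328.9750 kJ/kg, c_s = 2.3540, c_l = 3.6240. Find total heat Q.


Q1 (sensible, solid) = 3.0970 * 2.3540 * 10.8290 = 78.9471 kJ
Q2 (latent) = 3.0970 * 328.9750 = 1018.8356 kJ
Q3 (sensible, liquid) = 3.0970 * 3.6240 * 65.8730 = 739.3275 kJ
Q_total = 1837.1101 kJ

1837.1101 kJ


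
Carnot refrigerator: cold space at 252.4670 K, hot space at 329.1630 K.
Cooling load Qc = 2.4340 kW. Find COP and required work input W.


COP = 252.4670 / 76.6960 = 3.2918
W = 2.4340 / 3.2918 = 0.7394 kW

COP = 3.2918, W = 0.7394 kW


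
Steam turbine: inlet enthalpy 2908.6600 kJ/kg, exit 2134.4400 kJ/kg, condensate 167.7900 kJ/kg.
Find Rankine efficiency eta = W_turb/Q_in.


W = 774.2200 kJ/kg
Q_in = 2740.8700 kJ/kg
eta = 0.2825 = 28.2472%

eta = 28.2472%


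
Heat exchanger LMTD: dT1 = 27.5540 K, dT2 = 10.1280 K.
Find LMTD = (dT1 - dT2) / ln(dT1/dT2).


dT1/dT2 = 2.7206
ln(dT1/dT2) = 1.0008
LMTD = 17.4260 / 1.0008 = 17.4113 K

17.4113 K


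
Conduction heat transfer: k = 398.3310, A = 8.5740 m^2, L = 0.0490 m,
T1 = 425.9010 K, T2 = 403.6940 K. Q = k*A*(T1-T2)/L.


dT = 22.2070 K
Q = 398.3310 * 8.5740 * 22.2070 / 0.0490 = 1547823.3652 W

1547823.3652 W


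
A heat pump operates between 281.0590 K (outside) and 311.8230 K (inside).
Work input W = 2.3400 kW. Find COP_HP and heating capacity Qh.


COP = 311.8230 / 30.7640 = 10.1360
Qh = 10.1360 * 2.3400 = 23.7182 kW

COP = 10.1360, Qh = 23.7182 kW


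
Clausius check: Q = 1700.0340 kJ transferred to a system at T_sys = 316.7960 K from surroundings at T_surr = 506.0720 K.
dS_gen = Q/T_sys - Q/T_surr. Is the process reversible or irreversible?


dS_sys = 1700.0340/316.7960 = 5.3663 kJ/K
dS_surr = -1700.0340/506.0720 = -3.3593 kJ/K
dS_gen = 5.3663 - 3.3593 = 2.0071 kJ/K (irreversible)

dS_gen = 2.0071 kJ/K, irreversible


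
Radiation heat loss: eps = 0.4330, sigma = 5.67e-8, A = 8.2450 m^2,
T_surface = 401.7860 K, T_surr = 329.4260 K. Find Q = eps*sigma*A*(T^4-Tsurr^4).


T^4 = 2.6060e+10
Tsurr^4 = 1.1777e+10
Q = 0.4330 * 5.67e-8 * 8.2450 * 1.4283e+10 = 2891.2950 W

2891.2950 W


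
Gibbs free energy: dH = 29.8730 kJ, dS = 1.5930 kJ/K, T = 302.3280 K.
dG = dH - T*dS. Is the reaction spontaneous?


T*dS = 302.3280 * 1.5930 = 481.6085 kJ
dG = 29.8730 - 481.6085 = -451.7355 kJ (spontaneous)

dG = -451.7355 kJ, spontaneous


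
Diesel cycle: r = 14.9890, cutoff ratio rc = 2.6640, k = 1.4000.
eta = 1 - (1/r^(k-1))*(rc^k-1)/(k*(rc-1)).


r^(k-1) = 2.9533
rc^k = 3.9423
eta = 0.5723 = 57.2344%

57.2344%


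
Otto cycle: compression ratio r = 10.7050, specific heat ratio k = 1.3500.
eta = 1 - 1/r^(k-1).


r^(k-1) = 2.2927
eta = 1 - 1/2.2927 = 0.5638 = 56.3841%

56.3841%


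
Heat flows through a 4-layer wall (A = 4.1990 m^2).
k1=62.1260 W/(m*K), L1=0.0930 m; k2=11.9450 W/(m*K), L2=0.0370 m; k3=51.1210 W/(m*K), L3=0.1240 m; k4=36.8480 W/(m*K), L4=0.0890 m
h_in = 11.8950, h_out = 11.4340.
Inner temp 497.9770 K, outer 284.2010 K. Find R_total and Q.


R_conv_in = 1/(11.8950*4.1990) = 0.0200
R_1 = 0.0930/(62.1260*4.1990) = 0.0004
R_2 = 0.0370/(11.9450*4.1990) = 0.0007
R_3 = 0.1240/(51.1210*4.1990) = 0.0006
R_4 = 0.0890/(36.8480*4.1990) = 0.0006
R_conv_out = 1/(11.4340*4.1990) = 0.0208
R_total = 0.0431 K/W
Q = 213.7760 / 0.0431 = 4960.3857 W

R_total = 0.0431 K/W, Q = 4960.3857 W


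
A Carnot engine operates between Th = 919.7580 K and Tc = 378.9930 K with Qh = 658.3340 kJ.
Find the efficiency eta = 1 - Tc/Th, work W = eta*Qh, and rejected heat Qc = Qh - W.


eta = 1 - 378.9930/919.7580 = 0.5879
W = 0.5879 * 658.3340 = 387.0627 kJ
Qc = 658.3340 - 387.0627 = 271.2713 kJ

eta = 58.7943%, W = 387.0627 kJ, Qc = 271.2713 kJ


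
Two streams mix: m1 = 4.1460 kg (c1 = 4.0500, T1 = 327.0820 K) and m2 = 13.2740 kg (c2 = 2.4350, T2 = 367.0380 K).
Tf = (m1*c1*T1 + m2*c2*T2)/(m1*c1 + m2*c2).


num = 17355.6040
den = 49.1135
Tf = 353.3775 K

353.3775 K


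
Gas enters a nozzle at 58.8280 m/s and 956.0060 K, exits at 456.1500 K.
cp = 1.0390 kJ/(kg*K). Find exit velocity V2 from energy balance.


dT = 499.8560 K
2*cp*1000*dT = 1038700.7680
V1^2 = 3460.7336
V2 = sqrt(1042161.5016) = 1020.8631 m/s

1020.8631 m/s


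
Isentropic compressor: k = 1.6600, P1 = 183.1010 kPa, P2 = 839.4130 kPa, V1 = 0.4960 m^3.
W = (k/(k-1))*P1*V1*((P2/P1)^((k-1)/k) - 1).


(k-1)/k = 0.3976
(P2/P1)^exp = 1.8320
W = 2.5152 * 183.1010 * 0.4960 * (1.8320 - 1) = 190.0417 kJ

190.0417 kJ


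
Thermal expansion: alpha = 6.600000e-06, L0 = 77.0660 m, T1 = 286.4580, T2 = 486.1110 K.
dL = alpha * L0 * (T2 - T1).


dT = 199.6530 K
dL = 6.600000e-06 * 77.0660 * 199.6530 = 0.101551 m
L_final = 77.167551 m

dL = 0.101551 m


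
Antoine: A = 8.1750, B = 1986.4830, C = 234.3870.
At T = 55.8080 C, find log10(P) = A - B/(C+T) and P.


C+T = 290.1950
B/(C+T) = 6.8453
log10(P) = 8.1750 - 6.8453 = 1.3297
P = 10^1.3297 = 21.3630 mmHg

21.3630 mmHg


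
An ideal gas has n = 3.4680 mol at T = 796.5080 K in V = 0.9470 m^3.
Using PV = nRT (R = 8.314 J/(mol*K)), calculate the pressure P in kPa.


P = nRT/V = 3.4680 * 8.314 * 796.5080 / 0.9470
= 22965.6769 / 0.9470 = 24250.9788 Pa = 24.2510 kPa

24.2510 kPa


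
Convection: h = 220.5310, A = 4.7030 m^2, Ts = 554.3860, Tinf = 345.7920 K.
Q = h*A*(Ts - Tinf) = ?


dT = 208.5940 K
Q = 220.5310 * 4.7030 * 208.5940 = 216344.7884 W

216344.7884 W


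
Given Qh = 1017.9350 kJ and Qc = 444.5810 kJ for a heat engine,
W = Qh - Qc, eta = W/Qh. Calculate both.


W = 1017.9350 - 444.5810 = 573.3540 kJ
eta = 573.3540 / 1017.9350 = 0.5633 = 56.3252%

W = 573.3540 kJ, eta = 56.3252%


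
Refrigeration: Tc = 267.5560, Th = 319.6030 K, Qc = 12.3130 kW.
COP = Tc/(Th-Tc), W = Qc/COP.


COP = 267.5560 / 52.0470 = 5.1407
W = 12.3130 / 5.1407 = 2.3952 kW

COP = 5.1407, W = 2.3952 kW


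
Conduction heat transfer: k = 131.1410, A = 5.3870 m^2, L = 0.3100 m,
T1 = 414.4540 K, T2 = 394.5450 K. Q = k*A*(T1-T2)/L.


dT = 19.9090 K
Q = 131.1410 * 5.3870 * 19.9090 / 0.3100 = 45370.4638 W

45370.4638 W


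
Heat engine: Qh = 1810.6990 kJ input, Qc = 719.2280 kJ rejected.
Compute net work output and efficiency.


W = 1810.6990 - 719.2280 = 1091.4710 kJ
eta = 1091.4710 / 1810.6990 = 0.6028 = 60.2790%

W = 1091.4710 kJ, eta = 60.2790%


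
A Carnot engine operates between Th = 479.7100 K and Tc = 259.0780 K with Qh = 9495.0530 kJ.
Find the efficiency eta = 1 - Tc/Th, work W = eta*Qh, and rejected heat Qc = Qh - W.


eta = 1 - 259.0780/479.7100 = 0.4599
W = 0.4599 * 9495.0530 = 4367.0395 kJ
Qc = 9495.0530 - 4367.0395 = 5128.0135 kJ

eta = 45.9928%, W = 4367.0395 kJ, Qc = 5128.0135 kJ


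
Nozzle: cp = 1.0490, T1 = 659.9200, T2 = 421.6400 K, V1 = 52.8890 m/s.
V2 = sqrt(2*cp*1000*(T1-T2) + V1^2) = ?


dT = 238.2800 K
2*cp*1000*dT = 499911.4400
V1^2 = 2797.2463
V2 = sqrt(502708.6863) = 709.0195 m/s

709.0195 m/s


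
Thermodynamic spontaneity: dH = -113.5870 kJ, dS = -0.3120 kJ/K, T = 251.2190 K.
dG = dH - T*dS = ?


T*dS = 251.2190 * -0.3120 = -78.3803 kJ
dG = -113.5870 + 78.3803 = -35.2067 kJ (spontaneous)

dG = -35.2067 kJ, spontaneous


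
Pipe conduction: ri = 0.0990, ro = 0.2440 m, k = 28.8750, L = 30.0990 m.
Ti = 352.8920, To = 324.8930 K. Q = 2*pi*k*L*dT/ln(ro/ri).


dT = 27.9990 K
ln(ro/ri) = 0.9020
Q = 2*pi*28.8750*30.0990*27.9990 / 0.9020 = 169498.7970 W

169498.7970 W


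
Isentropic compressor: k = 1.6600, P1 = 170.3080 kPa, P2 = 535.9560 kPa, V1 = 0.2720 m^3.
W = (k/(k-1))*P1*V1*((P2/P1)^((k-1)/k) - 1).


(k-1)/k = 0.3976
(P2/P1)^exp = 1.5775
W = 2.5152 * 170.3080 * 0.2720 * (1.5775 - 1) = 67.2804 kJ

67.2804 kJ


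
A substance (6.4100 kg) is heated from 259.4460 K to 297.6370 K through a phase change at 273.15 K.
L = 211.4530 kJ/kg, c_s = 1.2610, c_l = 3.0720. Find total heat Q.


Q1 (sensible, solid) = 6.4100 * 1.2610 * 13.7040 = 110.7696 kJ
Q2 (latent) = 6.4100 * 211.4530 = 1355.4137 kJ
Q3 (sensible, liquid) = 6.4100 * 3.0720 * 24.4870 = 482.1863 kJ
Q_total = 1948.3695 kJ

1948.3695 kJ


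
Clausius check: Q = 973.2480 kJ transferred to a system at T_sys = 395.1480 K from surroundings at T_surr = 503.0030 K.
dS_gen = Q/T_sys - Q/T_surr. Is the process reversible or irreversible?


dS_sys = 973.2480/395.1480 = 2.4630 kJ/K
dS_surr = -973.2480/503.0030 = -1.9349 kJ/K
dS_gen = 2.4630 - 1.9349 = 0.5281 kJ/K (irreversible)

dS_gen = 0.5281 kJ/K, irreversible


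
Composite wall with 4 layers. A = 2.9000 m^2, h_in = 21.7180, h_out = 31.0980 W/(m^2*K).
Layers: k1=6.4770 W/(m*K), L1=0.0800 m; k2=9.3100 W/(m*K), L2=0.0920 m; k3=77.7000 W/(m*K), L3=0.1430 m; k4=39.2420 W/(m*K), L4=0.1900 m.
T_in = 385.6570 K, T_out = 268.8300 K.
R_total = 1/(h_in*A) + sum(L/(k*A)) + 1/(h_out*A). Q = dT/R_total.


R_conv_in = 1/(21.7180*2.9000) = 0.0159
R_1 = 0.0800/(6.4770*2.9000) = 0.0043
R_2 = 0.0920/(9.3100*2.9000) = 0.0034
R_3 = 0.1430/(77.7000*2.9000) = 0.0006
R_4 = 0.1900/(39.2420*2.9000) = 0.0017
R_conv_out = 1/(31.0980*2.9000) = 0.0111
R_total = 0.0369 K/W
Q = 116.8270 / 0.0369 = 3162.8934 W

R_total = 0.0369 K/W, Q = 3162.8934 W


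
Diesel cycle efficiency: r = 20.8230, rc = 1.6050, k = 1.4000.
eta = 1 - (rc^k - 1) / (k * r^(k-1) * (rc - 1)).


r^(k-1) = 3.3684
rc^k = 1.9394
eta = 0.6707 = 67.0735%

67.0735%


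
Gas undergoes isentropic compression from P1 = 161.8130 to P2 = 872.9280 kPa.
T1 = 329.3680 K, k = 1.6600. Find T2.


(k-1)/k = 0.3976
(P2/P1)^exp = 1.9544
T2 = 329.3680 * 1.9544 = 643.7298 K

643.7298 K


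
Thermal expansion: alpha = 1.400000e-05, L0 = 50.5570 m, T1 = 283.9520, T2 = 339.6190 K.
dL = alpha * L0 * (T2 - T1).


dT = 55.6670 K
dL = 1.400000e-05 * 50.5570 * 55.6670 = 0.039401 m
L_final = 50.596401 m

dL = 0.039401 m


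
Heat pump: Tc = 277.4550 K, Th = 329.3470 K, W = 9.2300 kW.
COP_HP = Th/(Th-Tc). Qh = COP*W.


COP = 329.3470 / 51.8920 = 6.3468
Qh = 6.3468 * 9.2300 = 58.5808 kW

COP = 6.3468, Qh = 58.5808 kW


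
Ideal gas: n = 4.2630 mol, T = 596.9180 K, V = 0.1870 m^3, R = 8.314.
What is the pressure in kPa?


P = nRT/V = 4.2630 * 8.314 * 596.9180 / 0.1870
= 21156.3152 / 0.1870 = 113135.3752 Pa = 113.1354 kPa

113.1354 kPa


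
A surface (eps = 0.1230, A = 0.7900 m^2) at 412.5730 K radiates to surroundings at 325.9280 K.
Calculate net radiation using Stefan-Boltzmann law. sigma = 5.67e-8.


T^4 = 2.8974e+10
Tsurr^4 = 1.1285e+10
Q = 0.1230 * 5.67e-8 * 0.7900 * 1.7689e+10 = 97.4584 W

97.4584 W


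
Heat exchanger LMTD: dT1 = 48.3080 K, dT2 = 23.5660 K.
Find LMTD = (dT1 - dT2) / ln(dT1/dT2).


dT1/dT2 = 2.0499
ln(dT1/dT2) = 0.7178
LMTD = 24.7420 / 0.7178 = 34.4696 K

34.4696 K


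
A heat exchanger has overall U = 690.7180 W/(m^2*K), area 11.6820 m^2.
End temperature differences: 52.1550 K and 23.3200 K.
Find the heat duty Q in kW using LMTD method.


LMTD = 35.8239 K
Q = 690.7180 * 11.6820 * 35.8239 = 289062.2068 W = 289.0622 kW

289.0622 kW


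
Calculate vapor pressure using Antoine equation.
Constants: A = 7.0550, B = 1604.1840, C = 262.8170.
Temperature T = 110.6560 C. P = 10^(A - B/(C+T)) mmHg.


C+T = 373.4730
B/(C+T) = 4.2953
log10(P) = 7.0550 - 4.2953 = 2.7597
P = 10^2.7597 = 575.0233 mmHg

575.0233 mmHg


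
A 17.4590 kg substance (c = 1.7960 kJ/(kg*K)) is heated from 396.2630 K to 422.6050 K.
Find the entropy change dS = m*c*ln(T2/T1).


T2/T1 = 1.0665
ln(T2/T1) = 0.0644
dS = 17.4590 * 1.7960 * 0.0644 = 2.0181 kJ/K

2.0181 kJ/K


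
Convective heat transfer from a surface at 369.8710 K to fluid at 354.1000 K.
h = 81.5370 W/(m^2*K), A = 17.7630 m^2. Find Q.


dT = 15.7710 K
Q = 81.5370 * 17.7630 * 15.7710 = 22841.7974 W

22841.7974 W


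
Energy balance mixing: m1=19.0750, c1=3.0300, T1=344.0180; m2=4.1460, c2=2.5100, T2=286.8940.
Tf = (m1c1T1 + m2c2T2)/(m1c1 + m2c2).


num = 22868.8453
den = 68.2037
Tf = 335.3021 K

335.3021 K


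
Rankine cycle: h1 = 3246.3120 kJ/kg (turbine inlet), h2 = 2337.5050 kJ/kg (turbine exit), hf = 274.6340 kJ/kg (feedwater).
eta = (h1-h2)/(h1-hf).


W = 908.8070 kJ/kg
Q_in = 2971.6780 kJ/kg
eta = 0.3058 = 30.5823%

eta = 30.5823%


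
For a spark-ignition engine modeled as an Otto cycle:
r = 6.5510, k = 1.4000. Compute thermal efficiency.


r^(k-1) = 2.1209
eta = 1 - 1/2.1209 = 0.5285 = 52.8505%

52.8505%


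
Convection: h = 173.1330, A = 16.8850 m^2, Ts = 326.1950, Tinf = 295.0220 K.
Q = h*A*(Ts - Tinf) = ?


dT = 31.1730 K
Q = 173.1330 * 16.8850 * 31.1730 = 91129.6115 W

91129.6115 W


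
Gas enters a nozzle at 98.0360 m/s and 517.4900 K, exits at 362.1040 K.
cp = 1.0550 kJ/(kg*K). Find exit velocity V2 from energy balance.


dT = 155.3860 K
2*cp*1000*dT = 327864.4600
V1^2 = 9611.0573
V2 = sqrt(337475.5173) = 580.9264 m/s

580.9264 m/s


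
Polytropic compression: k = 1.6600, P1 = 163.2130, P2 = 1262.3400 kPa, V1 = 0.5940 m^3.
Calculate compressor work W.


(k-1)/k = 0.3976
(P2/P1)^exp = 2.2554
W = 2.5152 * 163.2130 * 0.5940 * (2.2554 - 1) = 306.1224 kJ

306.1224 kJ


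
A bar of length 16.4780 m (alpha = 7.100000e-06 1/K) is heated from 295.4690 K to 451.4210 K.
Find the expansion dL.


dT = 155.9520 K
dL = 7.100000e-06 * 16.4780 * 155.9520 = 0.018245 m
L_final = 16.496245 m

dL = 0.018245 m


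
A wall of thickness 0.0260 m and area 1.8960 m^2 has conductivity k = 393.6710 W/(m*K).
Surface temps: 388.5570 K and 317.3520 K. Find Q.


dT = 71.2050 K
Q = 393.6710 * 1.8960 * 71.2050 / 0.0260 = 2044131.8223 W

2044131.8223 W


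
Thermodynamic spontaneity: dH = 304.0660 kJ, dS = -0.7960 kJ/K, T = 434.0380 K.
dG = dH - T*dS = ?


T*dS = 434.0380 * -0.7960 = -345.4942 kJ
dG = 304.0660 + 345.4942 = 649.5602 kJ (non-spontaneous)

dG = 649.5602 kJ, non-spontaneous


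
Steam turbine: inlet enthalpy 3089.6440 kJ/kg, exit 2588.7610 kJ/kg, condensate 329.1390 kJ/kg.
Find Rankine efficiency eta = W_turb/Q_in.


W = 500.8830 kJ/kg
Q_in = 2760.5050 kJ/kg
eta = 0.1814 = 18.1446%

eta = 18.1446%


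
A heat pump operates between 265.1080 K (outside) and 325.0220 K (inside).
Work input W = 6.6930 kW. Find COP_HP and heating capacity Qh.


COP = 325.0220 / 59.9140 = 5.4248
Qh = 5.4248 * 6.6930 = 36.3082 kW

COP = 5.4248, Qh = 36.3082 kW


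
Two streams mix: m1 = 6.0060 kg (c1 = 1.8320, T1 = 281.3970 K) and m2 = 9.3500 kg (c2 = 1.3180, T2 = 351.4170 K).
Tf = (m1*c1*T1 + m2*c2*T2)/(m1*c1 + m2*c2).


num = 7426.8261
den = 23.3263
Tf = 318.3886 K

318.3886 K


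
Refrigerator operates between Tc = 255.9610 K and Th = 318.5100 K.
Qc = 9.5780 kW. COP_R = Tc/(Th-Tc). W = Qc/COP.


COP = 255.9610 / 62.5490 = 4.0922
W = 9.5780 / 4.0922 = 2.3406 kW

COP = 4.0922, W = 2.3406 kW


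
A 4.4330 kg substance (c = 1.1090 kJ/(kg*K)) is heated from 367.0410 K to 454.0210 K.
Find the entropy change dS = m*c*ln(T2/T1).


T2/T1 = 1.2370
ln(T2/T1) = 0.2127
dS = 4.4330 * 1.1090 * 0.2127 = 1.0455 kJ/K

1.0455 kJ/K


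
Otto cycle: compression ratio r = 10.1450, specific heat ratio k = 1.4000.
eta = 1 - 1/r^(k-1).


r^(k-1) = 2.5264
eta = 1 - 1/2.5264 = 0.6042 = 60.4179%

60.4179%


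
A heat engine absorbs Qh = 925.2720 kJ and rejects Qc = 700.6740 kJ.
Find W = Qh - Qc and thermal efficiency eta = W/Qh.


W = 925.2720 - 700.6740 = 224.5980 kJ
eta = 224.5980 / 925.2720 = 0.2427 = 24.2737%

W = 224.5980 kJ, eta = 24.2737%


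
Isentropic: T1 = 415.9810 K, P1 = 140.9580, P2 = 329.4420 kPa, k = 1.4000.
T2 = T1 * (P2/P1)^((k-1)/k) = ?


(k-1)/k = 0.2857
(P2/P1)^exp = 1.2745
T2 = 415.9810 * 1.2745 = 530.1677 K

530.1677 K


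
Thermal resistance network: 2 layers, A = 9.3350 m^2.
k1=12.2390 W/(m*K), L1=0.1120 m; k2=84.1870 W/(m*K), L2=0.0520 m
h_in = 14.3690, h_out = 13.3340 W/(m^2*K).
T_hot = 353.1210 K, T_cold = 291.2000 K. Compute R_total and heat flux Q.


R_conv_in = 1/(14.3690*9.3350) = 0.0075
R_1 = 0.1120/(12.2390*9.3350) = 0.0010
R_2 = 0.0520/(84.1870*9.3350) = 6.6167e-05
R_conv_out = 1/(13.3340*9.3350) = 0.0080
R_total = 0.0165 K/W
Q = 61.9210 / 0.0165 = 3744.7221 W

R_total = 0.0165 K/W, Q = 3744.7221 W


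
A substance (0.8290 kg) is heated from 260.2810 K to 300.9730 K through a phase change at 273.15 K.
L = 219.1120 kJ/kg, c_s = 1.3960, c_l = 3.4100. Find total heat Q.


Q1 (sensible, solid) = 0.8290 * 1.3960 * 12.8690 = 14.8931 kJ
Q2 (latent) = 0.8290 * 219.1120 = 181.6438 kJ
Q3 (sensible, liquid) = 0.8290 * 3.4100 * 27.8230 = 78.6526 kJ
Q_total = 275.1895 kJ

275.1895 kJ


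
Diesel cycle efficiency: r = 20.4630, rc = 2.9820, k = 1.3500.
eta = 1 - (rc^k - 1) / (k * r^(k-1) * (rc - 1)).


r^(k-1) = 2.8763
rc^k = 4.3710
eta = 0.5620 = 56.1986%

56.1986%


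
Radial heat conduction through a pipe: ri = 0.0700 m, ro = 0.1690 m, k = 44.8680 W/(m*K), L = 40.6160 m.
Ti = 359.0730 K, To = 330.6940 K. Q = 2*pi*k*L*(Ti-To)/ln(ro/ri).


dT = 28.3790 K
ln(ro/ri) = 0.8814
Q = 2*pi*44.8680*40.6160*28.3790 / 0.8814 = 368668.5243 W

368668.5243 W


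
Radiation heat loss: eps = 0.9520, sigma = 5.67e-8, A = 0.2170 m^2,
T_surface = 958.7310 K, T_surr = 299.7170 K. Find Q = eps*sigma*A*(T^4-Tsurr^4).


T^4 = 8.4486e+11
Tsurr^4 = 8.0695e+09
Q = 0.9520 * 5.67e-8 * 0.2170 * 8.3680e+11 = 9801.6423 W

9801.6423 W


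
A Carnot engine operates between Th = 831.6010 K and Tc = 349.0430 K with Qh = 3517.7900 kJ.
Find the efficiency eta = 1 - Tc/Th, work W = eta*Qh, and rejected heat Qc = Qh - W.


eta = 1 - 349.0430/831.6010 = 0.5803
W = 0.5803 * 3517.7900 = 2041.2887 kJ
Qc = 3517.7900 - 2041.2887 = 1476.5013 kJ

eta = 58.0276%, W = 2041.2887 kJ, Qc = 1476.5013 kJ


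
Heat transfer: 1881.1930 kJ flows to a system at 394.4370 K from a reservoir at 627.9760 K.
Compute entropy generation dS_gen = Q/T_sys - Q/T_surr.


dS_sys = 1881.1930/394.4370 = 4.7693 kJ/K
dS_surr = -1881.1930/627.9760 = -2.9956 kJ/K
dS_gen = 4.7693 - 2.9956 = 1.7737 kJ/K (irreversible)

dS_gen = 1.7737 kJ/K, irreversible


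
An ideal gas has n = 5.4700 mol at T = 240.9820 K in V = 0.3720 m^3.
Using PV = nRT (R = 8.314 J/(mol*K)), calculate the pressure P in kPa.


P = nRT/V = 5.4700 * 8.314 * 240.9820 / 0.3720
= 10959.2782 / 0.3720 = 29460.4252 Pa = 29.4604 kPa

29.4604 kPa


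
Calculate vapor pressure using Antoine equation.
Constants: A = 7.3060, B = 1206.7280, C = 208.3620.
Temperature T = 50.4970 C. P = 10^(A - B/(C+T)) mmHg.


C+T = 258.8590
B/(C+T) = 4.6617
log10(P) = 7.3060 - 4.6617 = 2.6443
P = 10^2.6443 = 440.8397 mmHg

440.8397 mmHg


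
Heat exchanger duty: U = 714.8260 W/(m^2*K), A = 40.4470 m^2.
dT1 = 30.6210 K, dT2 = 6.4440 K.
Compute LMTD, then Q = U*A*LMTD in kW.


LMTD = 15.5126 K
Q = 714.8260 * 40.4470 * 15.5126 = 448509.9326 W = 448.5099 kW

448.5099 kW


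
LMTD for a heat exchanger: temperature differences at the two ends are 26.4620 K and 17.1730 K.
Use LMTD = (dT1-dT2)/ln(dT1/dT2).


dT1/dT2 = 1.5409
ln(dT1/dT2) = 0.4324
LMTD = 9.2890 / 0.4324 = 21.4838 K

21.4838 K


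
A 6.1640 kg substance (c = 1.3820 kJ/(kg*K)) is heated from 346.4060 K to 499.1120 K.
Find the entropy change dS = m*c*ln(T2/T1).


T2/T1 = 1.4408
ln(T2/T1) = 0.3652
dS = 6.1640 * 1.3820 * 0.3652 = 3.1112 kJ/K

3.1112 kJ/K


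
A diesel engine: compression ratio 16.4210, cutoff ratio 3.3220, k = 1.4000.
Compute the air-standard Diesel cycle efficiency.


r^(k-1) = 3.0631
rc^k = 5.3698
eta = 0.5612 = 56.1153%

56.1153%


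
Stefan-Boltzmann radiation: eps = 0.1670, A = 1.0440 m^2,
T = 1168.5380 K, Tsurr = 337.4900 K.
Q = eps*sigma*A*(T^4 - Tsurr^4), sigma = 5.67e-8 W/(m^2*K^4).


T^4 = 1.8645e+12
Tsurr^4 = 1.2973e+10
Q = 0.1670 * 5.67e-8 * 1.0440 * 1.8516e+12 = 18303.7085 W

18303.7085 W


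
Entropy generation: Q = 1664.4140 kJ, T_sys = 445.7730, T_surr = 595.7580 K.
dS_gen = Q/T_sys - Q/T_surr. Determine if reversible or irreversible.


dS_sys = 1664.4140/445.7730 = 3.7338 kJ/K
dS_surr = -1664.4140/595.7580 = -2.7938 kJ/K
dS_gen = 3.7338 - 2.7938 = 0.9400 kJ/K (irreversible)

dS_gen = 0.9400 kJ/K, irreversible


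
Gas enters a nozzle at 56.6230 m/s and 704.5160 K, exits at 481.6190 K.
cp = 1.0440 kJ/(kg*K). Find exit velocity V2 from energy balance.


dT = 222.8970 K
2*cp*1000*dT = 465408.9360
V1^2 = 3206.1641
V2 = sqrt(468615.1001) = 684.5547 m/s

684.5547 m/s


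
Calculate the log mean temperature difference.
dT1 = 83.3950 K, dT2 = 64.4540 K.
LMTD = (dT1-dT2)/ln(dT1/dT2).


dT1/dT2 = 1.2939
ln(dT1/dT2) = 0.2576
LMTD = 18.9410 / 0.2576 = 73.5183 K

73.5183 K


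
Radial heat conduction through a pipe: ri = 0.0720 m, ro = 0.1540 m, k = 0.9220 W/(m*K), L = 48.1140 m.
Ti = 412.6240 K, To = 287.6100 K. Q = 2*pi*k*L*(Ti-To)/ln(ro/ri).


dT = 125.0140 K
ln(ro/ri) = 0.7603
Q = 2*pi*0.9220*48.1140*125.0140 / 0.7603 = 45831.4540 W

45831.4540 W


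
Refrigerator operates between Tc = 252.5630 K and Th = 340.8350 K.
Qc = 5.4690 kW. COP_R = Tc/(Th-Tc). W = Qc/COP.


COP = 252.5630 / 88.2720 = 2.8612
W = 5.4690 / 2.8612 = 1.9114 kW

COP = 2.8612, W = 1.9114 kW


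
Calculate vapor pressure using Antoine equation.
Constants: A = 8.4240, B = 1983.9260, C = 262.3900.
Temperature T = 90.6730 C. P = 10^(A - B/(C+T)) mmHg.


C+T = 353.0630
B/(C+T) = 5.6192
log10(P) = 8.4240 - 5.6192 = 2.8048
P = 10^2.8048 = 637.9930 mmHg

637.9930 mmHg


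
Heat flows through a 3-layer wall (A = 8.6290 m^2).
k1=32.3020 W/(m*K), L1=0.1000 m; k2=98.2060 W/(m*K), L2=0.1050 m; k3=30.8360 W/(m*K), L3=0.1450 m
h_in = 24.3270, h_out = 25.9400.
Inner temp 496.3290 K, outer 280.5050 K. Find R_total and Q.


R_conv_in = 1/(24.3270*8.6290) = 0.0048
R_1 = 0.1000/(32.3020*8.6290) = 0.0004
R_2 = 0.1050/(98.2060*8.6290) = 0.0001
R_3 = 0.1450/(30.8360*8.6290) = 0.0005
R_conv_out = 1/(25.9400*8.6290) = 0.0045
R_total = 0.0103 K/W
Q = 215.8240 / 0.0103 = 21037.6611 W

R_total = 0.0103 K/W, Q = 21037.6611 W


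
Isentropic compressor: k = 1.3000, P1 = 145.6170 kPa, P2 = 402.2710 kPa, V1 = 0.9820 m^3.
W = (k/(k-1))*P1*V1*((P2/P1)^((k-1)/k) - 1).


(k-1)/k = 0.2308
(P2/P1)^exp = 1.2643
W = 4.3333 * 145.6170 * 0.9820 * (1.2643 - 1) = 163.7549 kJ

163.7549 kJ


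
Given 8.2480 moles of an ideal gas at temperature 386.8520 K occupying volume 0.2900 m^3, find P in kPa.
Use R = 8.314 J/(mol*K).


P = nRT/V = 8.2480 * 8.314 * 386.8520 / 0.2900
= 26527.9395 / 0.2900 = 91475.6536 Pa = 91.4757 kPa

91.4757 kPa


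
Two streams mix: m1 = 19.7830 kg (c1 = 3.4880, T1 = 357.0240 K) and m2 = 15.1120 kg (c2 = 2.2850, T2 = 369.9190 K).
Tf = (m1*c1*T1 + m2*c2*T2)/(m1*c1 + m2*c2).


num = 37409.4076
den = 103.5340
Tf = 361.3248 K

361.3248 K


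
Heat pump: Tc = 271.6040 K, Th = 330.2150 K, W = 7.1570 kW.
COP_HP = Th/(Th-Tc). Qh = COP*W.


COP = 330.2150 / 58.6110 = 5.6340
Qh = 5.6340 * 7.1570 = 40.3226 kW

COP = 5.6340, Qh = 40.3226 kW


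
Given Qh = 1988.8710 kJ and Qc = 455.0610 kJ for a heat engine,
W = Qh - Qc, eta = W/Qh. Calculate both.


W = 1988.8710 - 455.0610 = 1533.8100 kJ
eta = 1533.8100 / 1988.8710 = 0.7712 = 77.1196%

W = 1533.8100 kJ, eta = 77.1196%


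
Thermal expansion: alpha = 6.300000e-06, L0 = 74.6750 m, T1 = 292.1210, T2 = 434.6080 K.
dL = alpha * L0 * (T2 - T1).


dT = 142.4870 K
dL = 6.300000e-06 * 74.6750 * 142.4870 = 0.067033 m
L_final = 74.742033 m

dL = 0.067033 m


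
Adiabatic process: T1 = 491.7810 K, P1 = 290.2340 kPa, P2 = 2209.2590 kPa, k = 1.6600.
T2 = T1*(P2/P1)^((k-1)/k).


(k-1)/k = 0.3976
(P2/P1)^exp = 2.2412
T2 = 491.7810 * 2.2412 = 1102.1660 K

1102.1660 K


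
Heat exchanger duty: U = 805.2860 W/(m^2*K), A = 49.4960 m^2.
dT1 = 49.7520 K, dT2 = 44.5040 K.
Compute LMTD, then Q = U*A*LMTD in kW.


LMTD = 47.0793 K
Q = 805.2860 * 49.4960 * 47.0793 = 1876505.6589 W = 1876.5057 kW

1876.5057 kW


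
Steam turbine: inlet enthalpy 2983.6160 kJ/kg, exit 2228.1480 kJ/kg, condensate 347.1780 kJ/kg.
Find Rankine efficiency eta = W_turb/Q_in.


W = 755.4680 kJ/kg
Q_in = 2636.4380 kJ/kg
eta = 0.2865 = 28.6549%

eta = 28.6549%


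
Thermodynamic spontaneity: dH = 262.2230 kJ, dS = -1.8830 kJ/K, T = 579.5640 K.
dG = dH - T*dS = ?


T*dS = 579.5640 * -1.8830 = -1091.3190 kJ
dG = 262.2230 + 1091.3190 = 1353.5420 kJ (non-spontaneous)

dG = 1353.5420 kJ, non-spontaneous


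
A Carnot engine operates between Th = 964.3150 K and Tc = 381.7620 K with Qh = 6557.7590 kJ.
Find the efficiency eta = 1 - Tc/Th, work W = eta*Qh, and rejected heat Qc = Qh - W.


eta = 1 - 381.7620/964.3150 = 0.6041
W = 0.6041 * 6557.7590 = 3961.6123 kJ
Qc = 6557.7590 - 3961.6123 = 2596.1467 kJ

eta = 60.4111%, W = 3961.6123 kJ, Qc = 2596.1467 kJ


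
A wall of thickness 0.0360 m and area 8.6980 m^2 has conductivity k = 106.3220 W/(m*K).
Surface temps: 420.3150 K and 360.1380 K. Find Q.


dT = 60.1770 K
Q = 106.3220 * 8.6980 * 60.1770 / 0.0360 = 1545861.4714 W

1545861.4714 W


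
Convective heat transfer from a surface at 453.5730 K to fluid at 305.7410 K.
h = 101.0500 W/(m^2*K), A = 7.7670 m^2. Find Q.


dT = 147.8320 K
Q = 101.0500 * 7.7670 * 147.8320 = 116026.7361 W

116026.7361 W


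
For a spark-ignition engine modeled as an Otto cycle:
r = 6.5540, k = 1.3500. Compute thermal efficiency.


r^(k-1) = 1.9310
eta = 1 - 1/1.9310 = 0.4821 = 48.2128%

48.2128%


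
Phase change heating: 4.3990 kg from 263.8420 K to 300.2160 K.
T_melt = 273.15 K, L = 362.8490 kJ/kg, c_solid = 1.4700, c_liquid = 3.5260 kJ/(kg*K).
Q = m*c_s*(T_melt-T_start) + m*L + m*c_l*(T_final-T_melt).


Q1 (sensible, solid) = 4.3990 * 1.4700 * 9.3080 = 60.1905 kJ
Q2 (latent) = 4.3990 * 362.8490 = 1596.1728 kJ
Q3 (sensible, liquid) = 4.3990 * 3.5260 * 27.0660 = 419.8173 kJ
Q_total = 2076.1805 kJ

2076.1805 kJ


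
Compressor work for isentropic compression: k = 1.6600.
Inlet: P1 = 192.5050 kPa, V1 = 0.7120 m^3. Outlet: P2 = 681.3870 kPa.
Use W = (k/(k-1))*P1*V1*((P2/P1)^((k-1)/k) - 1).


(k-1)/k = 0.3976
(P2/P1)^exp = 1.6529
W = 2.5152 * 192.5050 * 0.7120 * (1.6529 - 1) = 225.0928 kJ

225.0928 kJ


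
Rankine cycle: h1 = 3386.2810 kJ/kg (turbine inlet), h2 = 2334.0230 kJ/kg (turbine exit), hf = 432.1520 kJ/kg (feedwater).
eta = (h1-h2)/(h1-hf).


W = 1052.2580 kJ/kg
Q_in = 2954.1290 kJ/kg
eta = 0.3562 = 35.6199%

eta = 35.6199%


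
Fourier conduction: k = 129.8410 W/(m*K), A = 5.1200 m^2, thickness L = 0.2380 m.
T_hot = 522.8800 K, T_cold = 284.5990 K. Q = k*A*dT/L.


dT = 238.2810 K
Q = 129.8410 * 5.1200 * 238.2810 / 0.2380 = 665570.8143 W

665570.8143 W


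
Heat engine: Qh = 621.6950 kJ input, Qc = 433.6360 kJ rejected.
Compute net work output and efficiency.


W = 621.6950 - 433.6360 = 188.0590 kJ
eta = 188.0590 / 621.6950 = 0.3025 = 30.2494%

W = 188.0590 kJ, eta = 30.2494%


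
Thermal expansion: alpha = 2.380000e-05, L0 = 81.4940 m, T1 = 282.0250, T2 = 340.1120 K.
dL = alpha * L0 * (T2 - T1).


dT = 58.0870 K
dL = 2.380000e-05 * 81.4940 * 58.0870 = 0.112663 m
L_final = 81.606663 m

dL = 0.112663 m


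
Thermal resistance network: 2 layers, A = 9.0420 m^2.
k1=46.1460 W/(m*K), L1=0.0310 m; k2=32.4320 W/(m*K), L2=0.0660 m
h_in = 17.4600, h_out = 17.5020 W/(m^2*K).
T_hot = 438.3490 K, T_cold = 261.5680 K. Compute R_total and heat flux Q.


R_conv_in = 1/(17.4600*9.0420) = 0.0063
R_1 = 0.0310/(46.1460*9.0420) = 7.4296e-05
R_2 = 0.0660/(32.4320*9.0420) = 0.0002
R_conv_out = 1/(17.5020*9.0420) = 0.0063
R_total = 0.0130 K/W
Q = 176.7810 / 0.0130 = 13648.3612 W

R_total = 0.0130 K/W, Q = 13648.3612 W


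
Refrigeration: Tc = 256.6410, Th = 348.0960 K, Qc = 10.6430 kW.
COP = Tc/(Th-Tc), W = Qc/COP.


COP = 256.6410 / 91.4550 = 2.8062
W = 10.6430 / 2.8062 = 3.7927 kW

COP = 2.8062, W = 3.7927 kW


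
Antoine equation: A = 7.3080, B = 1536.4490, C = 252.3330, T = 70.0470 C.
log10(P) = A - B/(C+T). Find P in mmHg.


C+T = 322.3800
B/(C+T) = 4.7660
log10(P) = 7.3080 - 4.7660 = 2.5420
P = 10^2.5420 = 348.3723 mmHg

348.3723 mmHg


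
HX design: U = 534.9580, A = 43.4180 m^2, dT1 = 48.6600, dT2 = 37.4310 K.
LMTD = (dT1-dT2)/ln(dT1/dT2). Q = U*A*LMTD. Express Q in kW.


LMTD = 42.8003 K
Q = 534.9580 * 43.4180 * 42.8003 = 994113.8097 W = 994.1138 kW

994.1138 kW


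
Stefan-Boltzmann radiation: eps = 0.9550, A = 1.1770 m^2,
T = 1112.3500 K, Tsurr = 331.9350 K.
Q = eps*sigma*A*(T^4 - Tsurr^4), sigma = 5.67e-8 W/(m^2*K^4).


T^4 = 1.5310e+12
Tsurr^4 = 1.2140e+10
Q = 0.9550 * 5.67e-8 * 1.1770 * 1.5188e+12 = 96799.0870 W

96799.0870 W


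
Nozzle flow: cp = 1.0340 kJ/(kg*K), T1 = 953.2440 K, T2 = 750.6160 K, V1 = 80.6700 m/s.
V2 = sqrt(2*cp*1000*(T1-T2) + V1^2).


dT = 202.6280 K
2*cp*1000*dT = 419034.7040
V1^2 = 6507.6489
V2 = sqrt(425542.3529) = 652.3361 m/s

652.3361 m/s


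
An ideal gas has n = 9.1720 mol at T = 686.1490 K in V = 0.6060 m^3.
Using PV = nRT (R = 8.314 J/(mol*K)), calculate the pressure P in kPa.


P = nRT/V = 9.1720 * 8.314 * 686.1490 / 0.6060
= 52322.9836 / 0.6060 = 86341.5572 Pa = 86.3416 kPa

86.3416 kPa


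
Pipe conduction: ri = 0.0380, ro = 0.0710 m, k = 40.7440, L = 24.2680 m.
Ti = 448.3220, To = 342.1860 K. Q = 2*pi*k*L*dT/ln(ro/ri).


dT = 106.1360 K
ln(ro/ri) = 0.6251
Q = 2*pi*40.7440*24.2680*106.1360 / 0.6251 = 1054860.6696 W

1054860.6696 W


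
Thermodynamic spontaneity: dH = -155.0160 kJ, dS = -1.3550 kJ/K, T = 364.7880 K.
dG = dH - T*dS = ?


T*dS = 364.7880 * -1.3550 = -494.2877 kJ
dG = -155.0160 + 494.2877 = 339.2717 kJ (non-spontaneous)

dG = 339.2717 kJ, non-spontaneous


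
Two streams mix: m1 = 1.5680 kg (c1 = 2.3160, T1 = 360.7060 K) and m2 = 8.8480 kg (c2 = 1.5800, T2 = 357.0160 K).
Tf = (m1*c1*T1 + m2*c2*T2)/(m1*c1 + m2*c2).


num = 6300.9261
den = 17.6113
Tf = 357.7769 K

357.7769 K


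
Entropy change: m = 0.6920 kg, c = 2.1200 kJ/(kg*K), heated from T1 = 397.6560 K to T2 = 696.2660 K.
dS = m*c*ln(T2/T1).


T2/T1 = 1.7509
ln(T2/T1) = 0.5601
dS = 0.6920 * 2.1200 * 0.5601 = 0.8218 kJ/K

0.8218 kJ/K


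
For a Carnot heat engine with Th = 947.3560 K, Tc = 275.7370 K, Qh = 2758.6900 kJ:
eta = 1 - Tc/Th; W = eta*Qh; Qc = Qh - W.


eta = 1 - 275.7370/947.3560 = 0.7089
W = 0.7089 * 2758.6900 = 1955.7470 kJ
Qc = 2758.6900 - 1955.7470 = 802.9430 kJ

eta = 70.8940%, W = 1955.7470 kJ, Qc = 802.9430 kJ


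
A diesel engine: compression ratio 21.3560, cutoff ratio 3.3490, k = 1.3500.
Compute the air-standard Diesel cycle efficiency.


r^(k-1) = 2.9197
rc^k = 5.1125
eta = 0.5558 = 55.5819%

55.5819%


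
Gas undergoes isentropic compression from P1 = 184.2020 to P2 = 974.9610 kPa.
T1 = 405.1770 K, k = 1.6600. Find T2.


(k-1)/k = 0.3976
(P2/P1)^exp = 1.9397
T2 = 405.1770 * 1.9397 = 785.9196 K

785.9196 K


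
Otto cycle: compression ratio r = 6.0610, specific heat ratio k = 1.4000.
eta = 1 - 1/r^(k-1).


r^(k-1) = 2.0560
eta = 1 - 1/2.0560 = 0.5136 = 51.3613%

51.3613%


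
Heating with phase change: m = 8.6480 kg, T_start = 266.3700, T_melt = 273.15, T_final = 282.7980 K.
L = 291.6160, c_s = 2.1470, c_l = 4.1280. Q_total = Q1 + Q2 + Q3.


Q1 (sensible, solid) = 8.6480 * 2.1470 * 6.7800 = 125.8860 kJ
Q2 (latent) = 8.6480 * 291.6160 = 2521.8952 kJ
Q3 (sensible, liquid) = 8.6480 * 4.1280 * 9.6480 = 344.4234 kJ
Q_total = 2992.2046 kJ

2992.2046 kJ


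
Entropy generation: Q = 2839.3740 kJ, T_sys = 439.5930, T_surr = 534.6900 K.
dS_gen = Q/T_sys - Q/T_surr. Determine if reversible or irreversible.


dS_sys = 2839.3740/439.5930 = 6.4591 kJ/K
dS_surr = -2839.3740/534.6900 = -5.3103 kJ/K
dS_gen = 6.4591 - 5.3103 = 1.1488 kJ/K (irreversible)

dS_gen = 1.1488 kJ/K, irreversible
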